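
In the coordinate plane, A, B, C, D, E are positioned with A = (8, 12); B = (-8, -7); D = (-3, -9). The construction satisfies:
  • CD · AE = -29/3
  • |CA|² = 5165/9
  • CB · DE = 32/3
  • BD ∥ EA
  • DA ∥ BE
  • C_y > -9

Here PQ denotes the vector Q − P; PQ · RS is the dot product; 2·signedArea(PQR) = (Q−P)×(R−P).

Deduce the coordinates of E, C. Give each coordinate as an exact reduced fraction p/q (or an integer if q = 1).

C = (-14/3, -25/3)
E = (3, 14)

1. E_x = 3  [BD ∥ EA ∩ DA ∥ BE]
2. E_y = 14  [BD ∥ EA ∩ DA ∥ BE]
   → E = (3, 14)
3. C_x = -14/3  [CB · DE = 32/3 ∩ CD · AE = -29/3]
4. C_y = -25/3  [CB · DE = 32/3 ∩ CD · AE = -29/3]
   → C = (-14/3, -25/3)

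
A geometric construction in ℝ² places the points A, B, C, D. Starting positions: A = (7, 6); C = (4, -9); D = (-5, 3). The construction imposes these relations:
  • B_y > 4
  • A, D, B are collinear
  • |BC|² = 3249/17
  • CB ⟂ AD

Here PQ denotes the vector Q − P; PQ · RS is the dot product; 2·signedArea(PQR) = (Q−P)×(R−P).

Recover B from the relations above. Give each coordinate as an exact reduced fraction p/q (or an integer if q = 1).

B = (11/17, 75/17)

1. B_x = 11/17  [A, D, B are collinear ∩ CB ⟂ AD]
2. B_y = 75/17  [A, D, B are collinear ∩ CB ⟂ AD]
   → B = (11/17, 75/17)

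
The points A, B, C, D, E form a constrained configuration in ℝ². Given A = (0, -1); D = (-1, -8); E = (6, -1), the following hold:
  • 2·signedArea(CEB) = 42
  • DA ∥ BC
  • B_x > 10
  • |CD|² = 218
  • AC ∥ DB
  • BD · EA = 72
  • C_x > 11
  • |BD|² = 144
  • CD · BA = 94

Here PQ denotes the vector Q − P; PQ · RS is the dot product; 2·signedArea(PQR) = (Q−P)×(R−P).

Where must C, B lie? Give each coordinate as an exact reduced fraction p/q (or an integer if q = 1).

B = (11, -8)
C = (12, -1)

1. B_x = 11  [BD · EA = 72]
2. B_y = -8  [|BD|² = 144]
   → B = (11, -8)
3. C_x = 12  [2·signedArea(CEB) = 42 ∩ DA ∥ BC]
4. C_y = -1  [2·signedArea(CEB) = 42 ∩ DA ∥ BC]
   → C = (12, -1)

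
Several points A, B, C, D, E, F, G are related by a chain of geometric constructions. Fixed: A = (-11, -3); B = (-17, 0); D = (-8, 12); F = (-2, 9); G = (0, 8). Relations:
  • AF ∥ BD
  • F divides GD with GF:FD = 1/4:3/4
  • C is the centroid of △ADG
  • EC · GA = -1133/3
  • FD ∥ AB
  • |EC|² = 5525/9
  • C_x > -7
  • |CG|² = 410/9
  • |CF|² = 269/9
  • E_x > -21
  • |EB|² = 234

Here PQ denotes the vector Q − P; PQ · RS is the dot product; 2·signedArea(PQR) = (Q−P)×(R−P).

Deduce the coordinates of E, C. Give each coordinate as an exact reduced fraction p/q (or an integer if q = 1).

1. C_x = -19/3  [C is the centroid of △ADG]
2. C_y = 17/3  [C is the centroid of △ADG]
   → C = (-19/3, 17/3)
3. E_x = -20  [line 11·x + 11·y + 385 = 0 ∩ |EB|² = 234]
4. E_y = -15  [line 11·x + 11·y + 385 = 0 ∩ |EB|² = 234]
   → E = (-20, -15)

C = (-19/3, 17/3)
E = (-20, -15)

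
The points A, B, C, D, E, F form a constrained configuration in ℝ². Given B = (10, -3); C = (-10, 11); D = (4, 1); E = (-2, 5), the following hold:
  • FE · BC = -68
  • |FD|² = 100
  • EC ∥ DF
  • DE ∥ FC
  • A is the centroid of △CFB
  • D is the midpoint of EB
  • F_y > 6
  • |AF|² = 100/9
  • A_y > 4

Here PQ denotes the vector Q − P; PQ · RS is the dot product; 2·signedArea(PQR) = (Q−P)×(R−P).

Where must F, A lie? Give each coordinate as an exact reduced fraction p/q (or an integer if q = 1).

A = (-4/3, 5)
F = (-4, 7)

1. F_x = -4  [DE ∥ FC ∩ EC ∥ DF]
2. F_y = 7  [DE ∥ FC ∩ EC ∥ DF]
   → F = (-4, 7)
3. A_x = -4/3  [A is the centroid of △CFB]
4. A_y = 5  [A is the centroid of △CFB]
   → A = (-4/3, 5)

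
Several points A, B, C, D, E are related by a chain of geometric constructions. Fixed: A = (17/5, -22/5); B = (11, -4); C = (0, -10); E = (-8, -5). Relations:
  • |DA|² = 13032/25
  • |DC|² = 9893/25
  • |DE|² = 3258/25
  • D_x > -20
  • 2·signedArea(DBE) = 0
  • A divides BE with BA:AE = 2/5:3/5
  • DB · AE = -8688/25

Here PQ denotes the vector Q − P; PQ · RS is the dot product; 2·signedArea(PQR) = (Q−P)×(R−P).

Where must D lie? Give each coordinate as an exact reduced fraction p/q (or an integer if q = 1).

1. D_x = -97/5  [2·signedArea(DBE) = 0 ∩ DB · AE = -8688/25]
2. D_y = -28/5  [2·signedArea(DBE) = 0 ∩ DB · AE = -8688/25]
   → D = (-97/5, -28/5)

D = (-97/5, -28/5)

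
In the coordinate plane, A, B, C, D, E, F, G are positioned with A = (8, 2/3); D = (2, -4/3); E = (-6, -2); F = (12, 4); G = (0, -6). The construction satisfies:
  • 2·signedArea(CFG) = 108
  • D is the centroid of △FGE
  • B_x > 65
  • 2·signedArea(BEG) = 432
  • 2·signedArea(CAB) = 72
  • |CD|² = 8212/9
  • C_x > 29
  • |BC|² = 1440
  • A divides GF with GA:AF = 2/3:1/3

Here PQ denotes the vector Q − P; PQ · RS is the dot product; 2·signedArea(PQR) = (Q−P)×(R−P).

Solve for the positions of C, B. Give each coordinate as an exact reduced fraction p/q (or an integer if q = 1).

B = (66, 22)
C = (30, 10)

1. C_x = 30  [line 10·x + -12·y + -180 = 0 ∩ |CD|² = 8212/9]
2. C_y = 10  [line 10·x + -12·y + -180 = 0 ∩ |CD|² = 8212/9]
   → C = (30, 10)
3. B_x = 66  [2·signedArea(CAB) = 72 ∩ 2·signedArea(BEG) = 432]
4. B_y = 22  [2·signedArea(CAB) = 72 ∩ 2·signedArea(BEG) = 432]
   → B = (66, 22)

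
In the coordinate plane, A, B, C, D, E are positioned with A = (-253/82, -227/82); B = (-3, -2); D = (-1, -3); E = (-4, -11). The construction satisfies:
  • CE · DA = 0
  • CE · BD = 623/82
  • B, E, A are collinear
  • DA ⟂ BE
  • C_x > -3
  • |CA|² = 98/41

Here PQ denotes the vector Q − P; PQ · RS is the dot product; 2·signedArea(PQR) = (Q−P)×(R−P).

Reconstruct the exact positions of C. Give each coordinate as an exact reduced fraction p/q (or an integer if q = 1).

1. C_x = -239/82  [CE · DA = 0 ∩ CE · BD = 623/82]
2. C_y = -101/82  [CE · DA = 0 ∩ CE · BD = 623/82]
   → C = (-239/82, -101/82)

C = (-239/82, -101/82)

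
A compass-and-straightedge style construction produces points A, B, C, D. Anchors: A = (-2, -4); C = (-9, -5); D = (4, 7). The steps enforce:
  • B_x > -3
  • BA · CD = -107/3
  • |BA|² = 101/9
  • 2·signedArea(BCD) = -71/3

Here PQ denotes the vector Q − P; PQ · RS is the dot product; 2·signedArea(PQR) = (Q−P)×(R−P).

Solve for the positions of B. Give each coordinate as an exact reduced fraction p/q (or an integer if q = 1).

B = (-7/3, -2/3)

1. B_x = -7/3  [BA · CD = -107/3 ∩ 2·signedArea(BCD) = -71/3]
2. B_y = -2/3  [BA · CD = -107/3 ∩ 2·signedArea(BCD) = -71/3]
   → B = (-7/3, -2/3)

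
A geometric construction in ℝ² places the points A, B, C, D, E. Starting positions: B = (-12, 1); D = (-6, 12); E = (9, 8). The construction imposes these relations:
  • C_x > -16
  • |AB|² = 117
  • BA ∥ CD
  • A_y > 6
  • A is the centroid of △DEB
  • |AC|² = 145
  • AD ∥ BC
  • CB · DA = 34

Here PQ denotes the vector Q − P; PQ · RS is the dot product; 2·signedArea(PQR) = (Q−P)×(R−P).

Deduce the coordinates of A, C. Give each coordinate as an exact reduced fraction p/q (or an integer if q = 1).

A = (-3, 7)
C = (-15, 6)

1. A_x = -3  [A is the centroid of △DEB]
2. A_y = 7  [A is the centroid of △DEB]
   → A = (-3, 7)
3. C_x = -15  [BA ∥ CD ∩ AD ∥ BC]
4. C_y = 6  [BA ∥ CD ∩ AD ∥ BC]
   → C = (-15, 6)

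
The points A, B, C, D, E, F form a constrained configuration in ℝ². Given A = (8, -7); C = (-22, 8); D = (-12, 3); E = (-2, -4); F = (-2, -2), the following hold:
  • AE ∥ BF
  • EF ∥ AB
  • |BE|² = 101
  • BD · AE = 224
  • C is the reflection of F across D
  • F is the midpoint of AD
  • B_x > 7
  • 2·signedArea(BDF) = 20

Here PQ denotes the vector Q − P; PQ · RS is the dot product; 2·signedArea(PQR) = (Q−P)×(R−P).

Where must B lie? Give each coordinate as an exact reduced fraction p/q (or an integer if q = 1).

B = (8, -5)

1. B_x = 8  [AE ∥ BF ∩ EF ∥ AB]
2. B_y = -5  [AE ∥ BF ∩ EF ∥ AB]
   → B = (8, -5)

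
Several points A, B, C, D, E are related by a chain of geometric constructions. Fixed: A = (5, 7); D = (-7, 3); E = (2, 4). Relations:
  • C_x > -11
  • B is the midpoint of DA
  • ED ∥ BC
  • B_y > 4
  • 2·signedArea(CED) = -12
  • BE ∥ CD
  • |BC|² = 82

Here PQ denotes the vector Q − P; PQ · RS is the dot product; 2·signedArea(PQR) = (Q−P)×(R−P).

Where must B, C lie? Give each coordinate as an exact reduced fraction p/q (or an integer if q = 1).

1. B_x = -1  [B is the midpoint of DA]
2. B_y = 5  [B is the midpoint of DA]
   → B = (-1, 5)
3. C_x = -10  [BE ∥ CD ∩ ED ∥ BC]
4. C_y = 4  [BE ∥ CD ∩ ED ∥ BC]
   → C = (-10, 4)

B = (-1, 5)
C = (-10, 4)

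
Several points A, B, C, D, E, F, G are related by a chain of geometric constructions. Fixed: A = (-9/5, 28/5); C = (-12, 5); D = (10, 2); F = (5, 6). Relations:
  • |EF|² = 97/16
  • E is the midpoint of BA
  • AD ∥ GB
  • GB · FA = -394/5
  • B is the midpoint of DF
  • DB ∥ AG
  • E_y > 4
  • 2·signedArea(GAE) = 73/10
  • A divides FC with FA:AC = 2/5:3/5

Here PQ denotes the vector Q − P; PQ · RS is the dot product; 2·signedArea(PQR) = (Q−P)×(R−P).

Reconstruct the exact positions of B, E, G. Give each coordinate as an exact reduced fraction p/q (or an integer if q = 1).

1. B_x = 15/2  [B is the midpoint of DF]
2. B_y = 4  [B is the midpoint of DF]
   → B = (15/2, 4)
3. E_x = 57/20  [E is the midpoint of BA]
4. E_y = 24/5  [E is the midpoint of BA]
   → E = (57/20, 24/5)
5. G_x = -43/10  [AD ∥ GB ∩ DB ∥ AG]
6. G_y = 38/5  [AD ∥ GB ∩ DB ∥ AG]
   → G = (-43/10, 38/5)

B = (15/2, 4)
E = (57/20, 24/5)
G = (-43/10, 38/5)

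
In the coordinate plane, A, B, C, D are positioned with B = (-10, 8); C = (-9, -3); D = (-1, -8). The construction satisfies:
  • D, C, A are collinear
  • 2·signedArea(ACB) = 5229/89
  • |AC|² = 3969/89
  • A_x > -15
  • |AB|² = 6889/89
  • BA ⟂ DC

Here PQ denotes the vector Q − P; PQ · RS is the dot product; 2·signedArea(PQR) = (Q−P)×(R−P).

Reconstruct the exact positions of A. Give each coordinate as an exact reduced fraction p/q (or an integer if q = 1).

1. A_x = -1305/89  [D, C, A are collinear ∩ BA ⟂ DC]
2. A_y = 48/89  [D, C, A are collinear ∩ BA ⟂ DC]
   → A = (-1305/89, 48/89)

A = (-1305/89, 48/89)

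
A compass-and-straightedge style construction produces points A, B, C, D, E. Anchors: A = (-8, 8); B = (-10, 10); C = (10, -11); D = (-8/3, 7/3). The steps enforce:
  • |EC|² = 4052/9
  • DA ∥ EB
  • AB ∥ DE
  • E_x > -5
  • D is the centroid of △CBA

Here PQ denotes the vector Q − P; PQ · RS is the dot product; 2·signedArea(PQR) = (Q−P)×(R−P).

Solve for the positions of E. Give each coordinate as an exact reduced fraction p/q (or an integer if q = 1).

E = (-14/3, 13/3)

1. E_x = -14/3  [DA ∥ EB ∩ AB ∥ DE]
2. E_y = 13/3  [DA ∥ EB ∩ AB ∥ DE]
   → E = (-14/3, 13/3)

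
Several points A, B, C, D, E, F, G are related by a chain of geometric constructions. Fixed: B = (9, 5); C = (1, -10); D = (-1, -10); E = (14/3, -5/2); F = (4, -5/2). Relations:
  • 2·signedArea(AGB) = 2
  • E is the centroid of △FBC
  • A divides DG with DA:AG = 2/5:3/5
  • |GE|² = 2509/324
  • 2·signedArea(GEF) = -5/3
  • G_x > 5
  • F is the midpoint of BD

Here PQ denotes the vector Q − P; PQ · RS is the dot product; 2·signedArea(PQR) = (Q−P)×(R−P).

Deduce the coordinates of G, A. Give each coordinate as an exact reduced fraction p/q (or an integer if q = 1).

A = (79/45, -6)
G = (53/9, 0)

1. G_y = 0  [2·signedArea(GEF) = -5/3]
2. G_x = 53/9  [|GE|² = 2509/324]
   → G = (53/9, 0)
3. A_x = 79/45  [A divides DG with DA:AG = 2/5:3/5]
4. A_y = -6  [A divides DG with DA:AG = 2/5:3/5]
   → A = (79/45, -6)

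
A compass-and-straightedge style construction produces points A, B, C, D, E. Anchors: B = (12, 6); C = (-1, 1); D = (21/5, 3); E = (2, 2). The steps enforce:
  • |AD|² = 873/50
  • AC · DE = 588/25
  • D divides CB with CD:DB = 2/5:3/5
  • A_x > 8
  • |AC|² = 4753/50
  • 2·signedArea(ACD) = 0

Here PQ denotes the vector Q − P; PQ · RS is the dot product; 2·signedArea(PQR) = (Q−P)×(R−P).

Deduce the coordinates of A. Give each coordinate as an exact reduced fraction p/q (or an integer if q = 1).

1. A_x = 81/10  [2·signedArea(ACD) = 0 ∩ AC · DE = 588/25]
2. A_y = 9/2  [2·signedArea(ACD) = 0 ∩ AC · DE = 588/25]
   → A = (81/10, 9/2)

A = (81/10, 9/2)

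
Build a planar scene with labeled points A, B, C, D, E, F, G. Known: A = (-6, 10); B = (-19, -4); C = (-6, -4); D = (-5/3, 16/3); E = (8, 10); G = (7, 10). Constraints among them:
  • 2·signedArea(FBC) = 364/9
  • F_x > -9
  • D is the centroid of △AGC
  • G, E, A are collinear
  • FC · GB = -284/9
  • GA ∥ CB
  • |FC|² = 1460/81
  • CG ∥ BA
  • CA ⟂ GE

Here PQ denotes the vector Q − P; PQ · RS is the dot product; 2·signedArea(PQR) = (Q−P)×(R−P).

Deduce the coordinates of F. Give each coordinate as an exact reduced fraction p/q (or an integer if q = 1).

F = (-80/9, -8/9)

1. F_x = -80/9  [2·signedArea(FBC) = 364/9 ∩ FC · GB = -284/9]
2. F_y = -8/9  [2·signedArea(FBC) = 364/9 ∩ FC · GB = -284/9]
   → F = (-80/9, -8/9)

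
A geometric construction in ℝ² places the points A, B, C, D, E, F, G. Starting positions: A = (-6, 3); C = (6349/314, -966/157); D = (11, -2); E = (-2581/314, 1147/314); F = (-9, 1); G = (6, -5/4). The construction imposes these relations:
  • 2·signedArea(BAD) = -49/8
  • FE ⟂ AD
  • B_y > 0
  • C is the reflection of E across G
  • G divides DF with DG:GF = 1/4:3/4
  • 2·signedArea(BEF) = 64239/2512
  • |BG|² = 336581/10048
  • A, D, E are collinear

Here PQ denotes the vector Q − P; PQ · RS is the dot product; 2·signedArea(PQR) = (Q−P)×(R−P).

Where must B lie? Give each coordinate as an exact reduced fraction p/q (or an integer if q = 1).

B = (697/1256, 447/628)

1. B_x = 697/1256  [2·signedArea(BEF) = 64239/2512 ∩ 2·signedArea(BAD) = -49/8]
2. B_y = 447/628  [2·signedArea(BEF) = 64239/2512 ∩ 2·signedArea(BAD) = -49/8]
   → B = (697/1256, 447/628)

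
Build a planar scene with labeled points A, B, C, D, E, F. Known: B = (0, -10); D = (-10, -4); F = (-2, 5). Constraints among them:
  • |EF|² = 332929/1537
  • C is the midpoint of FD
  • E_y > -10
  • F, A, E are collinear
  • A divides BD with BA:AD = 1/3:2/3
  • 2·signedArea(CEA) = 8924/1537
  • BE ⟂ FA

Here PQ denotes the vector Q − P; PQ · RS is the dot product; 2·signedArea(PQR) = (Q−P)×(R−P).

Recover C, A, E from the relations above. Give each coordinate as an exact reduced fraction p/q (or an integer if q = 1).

1. C_x = -6  [C is the midpoint of FD]
2. C_y = 1/2  [C is the midpoint of FD]
   → C = (-6, 1/2)
3. A_x = -10/3  [A divides BD with BA:AD = 1/3:2/3]
4. A_y = -8  [A divides BD with BA:AD = 1/3:2/3]
   → A = (-10/3, -8)
5. E_x = -5382/1537  [F, A, E are collinear ∩ BE ⟂ FA]
6. E_y = -14818/1537  [F, A, E are collinear ∩ BE ⟂ FA]
   → E = (-5382/1537, -14818/1537)

A = (-10/3, -8)
C = (-6, 1/2)
E = (-5382/1537, -14818/1537)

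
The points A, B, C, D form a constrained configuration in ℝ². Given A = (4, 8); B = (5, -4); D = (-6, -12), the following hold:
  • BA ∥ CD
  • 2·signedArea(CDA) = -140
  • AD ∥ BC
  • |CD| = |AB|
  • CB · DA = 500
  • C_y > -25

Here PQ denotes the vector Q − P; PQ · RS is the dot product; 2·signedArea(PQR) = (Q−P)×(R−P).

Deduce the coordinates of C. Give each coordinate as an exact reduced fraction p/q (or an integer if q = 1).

1. C_x = -5  [BA ∥ CD ∩ AD ∥ BC]
2. C_y = -24  [BA ∥ CD ∩ AD ∥ BC]
   → C = (-5, -24)

C = (-5, -24)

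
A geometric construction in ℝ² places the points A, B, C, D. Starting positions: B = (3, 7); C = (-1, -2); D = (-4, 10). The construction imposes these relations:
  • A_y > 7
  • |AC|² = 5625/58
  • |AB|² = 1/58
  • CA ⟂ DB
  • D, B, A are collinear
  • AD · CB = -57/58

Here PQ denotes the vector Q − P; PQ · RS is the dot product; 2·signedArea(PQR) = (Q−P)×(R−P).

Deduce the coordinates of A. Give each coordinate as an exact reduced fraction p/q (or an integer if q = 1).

A = (167/58, 409/58)

1. A_x = 167/58  [D, B, A are collinear ∩ CA ⟂ DB]
2. A_y = 409/58  [D, B, A are collinear ∩ CA ⟂ DB]
   → A = (167/58, 409/58)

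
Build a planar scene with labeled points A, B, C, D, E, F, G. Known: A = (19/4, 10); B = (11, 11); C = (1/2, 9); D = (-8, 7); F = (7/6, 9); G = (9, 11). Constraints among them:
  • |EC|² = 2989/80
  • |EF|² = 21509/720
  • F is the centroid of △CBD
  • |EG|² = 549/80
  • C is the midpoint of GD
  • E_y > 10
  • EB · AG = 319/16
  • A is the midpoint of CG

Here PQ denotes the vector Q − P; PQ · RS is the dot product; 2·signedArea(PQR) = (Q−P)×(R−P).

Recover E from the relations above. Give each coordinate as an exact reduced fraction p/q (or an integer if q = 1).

1. E_x = 129/20  [line -17/4·x + -1·y + 605/16 = 0 ∩ |EC|² = 2989/80]
2. E_y = 52/5  [line -17/4·x + -1·y + 605/16 = 0 ∩ |EC|² = 2989/80]
   → E = (129/20, 52/5)

E = (129/20, 52/5)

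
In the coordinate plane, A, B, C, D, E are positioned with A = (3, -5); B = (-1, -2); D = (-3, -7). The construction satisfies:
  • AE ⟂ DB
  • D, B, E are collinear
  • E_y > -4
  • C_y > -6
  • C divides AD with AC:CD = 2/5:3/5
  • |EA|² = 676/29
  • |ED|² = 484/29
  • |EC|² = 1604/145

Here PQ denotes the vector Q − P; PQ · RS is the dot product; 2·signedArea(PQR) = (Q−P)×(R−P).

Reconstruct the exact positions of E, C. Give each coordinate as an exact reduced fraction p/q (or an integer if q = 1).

1. E_x = -43/29  [D, B, E are collinear ∩ AE ⟂ DB]
2. E_y = -93/29  [D, B, E are collinear ∩ AE ⟂ DB]
   → E = (-43/29, -93/29)
3. C_x = 3/5  [C divides AD with AC:CD = 2/5:3/5]
4. C_y = -29/5  [C divides AD with AC:CD = 2/5:3/5]
   → C = (3/5, -29/5)

C = (3/5, -29/5)
E = (-43/29, -93/29)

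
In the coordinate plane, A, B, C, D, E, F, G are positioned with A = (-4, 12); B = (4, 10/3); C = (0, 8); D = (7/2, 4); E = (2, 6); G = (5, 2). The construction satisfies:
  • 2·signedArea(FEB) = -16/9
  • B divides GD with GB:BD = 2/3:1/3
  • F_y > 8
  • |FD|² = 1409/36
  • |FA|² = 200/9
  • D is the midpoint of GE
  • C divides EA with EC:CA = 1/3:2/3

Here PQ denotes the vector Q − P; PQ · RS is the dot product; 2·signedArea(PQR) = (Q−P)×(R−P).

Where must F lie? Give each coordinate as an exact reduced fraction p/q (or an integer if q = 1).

F = (-2/3, 26/3)

1. F_x = -2/3  [line 8/3·x + 2·y + -140/9 = 0 ∩ |FD|² = 1409/36]
2. F_y = 26/3  [line 8/3·x + 2·y + -140/9 = 0 ∩ |FD|² = 1409/36]
   → F = (-2/3, 26/3)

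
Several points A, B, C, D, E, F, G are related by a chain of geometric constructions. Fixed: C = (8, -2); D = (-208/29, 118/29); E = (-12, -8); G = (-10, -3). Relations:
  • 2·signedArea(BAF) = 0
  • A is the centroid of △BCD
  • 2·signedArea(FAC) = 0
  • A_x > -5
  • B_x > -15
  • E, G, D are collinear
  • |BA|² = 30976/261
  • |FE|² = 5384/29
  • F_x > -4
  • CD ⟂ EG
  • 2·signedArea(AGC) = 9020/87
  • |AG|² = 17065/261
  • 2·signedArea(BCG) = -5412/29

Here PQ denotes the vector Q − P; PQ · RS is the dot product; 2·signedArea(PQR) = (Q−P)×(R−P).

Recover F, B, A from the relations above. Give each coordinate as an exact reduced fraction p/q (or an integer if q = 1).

1. A_x = -404/87  [line -1·x + 18·y + -5192/87 = 0 ∩ |AG|² = 17065/261]
2. A_y = 266/87  [line -1·x + 18·y + -5192/87 = 0 ∩ |AG|² = 17065/261]
   → A = (-404/87, 266/87)
3. F_x = -98/29  [line 440/87·x + 1100/87·y + -440/29 = 0 ∩ |FE|² = 5384/29]
4. F_y = 74/29  [line 440/87·x + 1100/87·y + -440/29 = 0 ∩ |FE|² = 5384/29]
   → F = (-98/29, 74/29)
5. B_x = -428/29  [2·signedArea(BAF) = 0 ∩ A is the centroid of △BCD]
6. B_y = 206/29  [2·signedArea(BAF) = 0 ∩ A is the centroid of △BCD]
   → B = (-428/29, 206/29)

A = (-404/87, 266/87)
B = (-428/29, 206/29)
F = (-98/29, 74/29)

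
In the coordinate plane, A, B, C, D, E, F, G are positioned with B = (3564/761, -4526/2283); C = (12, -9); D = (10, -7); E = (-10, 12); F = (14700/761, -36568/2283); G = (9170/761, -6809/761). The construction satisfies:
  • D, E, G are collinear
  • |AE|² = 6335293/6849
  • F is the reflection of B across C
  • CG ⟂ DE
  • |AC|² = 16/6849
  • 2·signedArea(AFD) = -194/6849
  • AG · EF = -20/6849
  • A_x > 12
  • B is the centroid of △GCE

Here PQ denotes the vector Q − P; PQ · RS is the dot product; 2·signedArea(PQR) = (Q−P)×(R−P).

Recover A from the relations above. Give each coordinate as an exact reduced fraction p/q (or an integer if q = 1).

1. A_x = 27472/2283  [2·signedArea(AFD) = -194/6849 ∩ AG · EF = -20/6849]
2. A_y = -20467/2283  [2·signedArea(AFD) = -194/6849 ∩ AG · EF = -20/6849]
   → A = (27472/2283, -20467/2283)

A = (27472/2283, -20467/2283)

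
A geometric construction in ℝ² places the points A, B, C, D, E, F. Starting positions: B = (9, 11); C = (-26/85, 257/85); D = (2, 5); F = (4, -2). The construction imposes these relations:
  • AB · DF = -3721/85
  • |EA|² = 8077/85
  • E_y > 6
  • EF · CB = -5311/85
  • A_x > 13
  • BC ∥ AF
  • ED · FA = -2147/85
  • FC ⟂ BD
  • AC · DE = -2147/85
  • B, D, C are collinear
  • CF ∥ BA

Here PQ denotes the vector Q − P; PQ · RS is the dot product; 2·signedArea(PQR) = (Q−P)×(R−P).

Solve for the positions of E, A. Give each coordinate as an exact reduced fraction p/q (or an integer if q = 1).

1. A_x = 1131/85  [BC ∥ AF ∩ CF ∥ BA]
2. A_y = 508/85  [BC ∥ AF ∩ CF ∥ BA]
   → A = (1131/85, 508/85)
3. E_x = 303/85  [EF · CB = -5311/85 ∩ AC · DE = -2147/85]
4. E_y = 539/85  [EF · CB = -5311/85 ∩ AC · DE = -2147/85]
   → E = (303/85, 539/85)

A = (1131/85, 508/85)
E = (303/85, 539/85)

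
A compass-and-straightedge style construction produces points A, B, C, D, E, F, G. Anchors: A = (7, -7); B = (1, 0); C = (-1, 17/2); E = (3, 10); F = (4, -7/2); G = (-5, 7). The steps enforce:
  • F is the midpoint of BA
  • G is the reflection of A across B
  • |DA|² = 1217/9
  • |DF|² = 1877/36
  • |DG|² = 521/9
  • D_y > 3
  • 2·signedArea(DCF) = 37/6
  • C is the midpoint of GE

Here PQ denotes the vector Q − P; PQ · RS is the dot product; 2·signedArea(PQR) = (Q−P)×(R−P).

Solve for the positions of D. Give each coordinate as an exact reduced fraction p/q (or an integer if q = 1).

1. D_x = 5/3  [line 12·x + 5·y + -110/3 = 0 ∩ |DA|² = 1217/9]
2. D_y = 10/3  [line 12·x + 5·y + -110/3 = 0 ∩ |DA|² = 1217/9]
   → D = (5/3, 10/3)

D = (5/3, 10/3)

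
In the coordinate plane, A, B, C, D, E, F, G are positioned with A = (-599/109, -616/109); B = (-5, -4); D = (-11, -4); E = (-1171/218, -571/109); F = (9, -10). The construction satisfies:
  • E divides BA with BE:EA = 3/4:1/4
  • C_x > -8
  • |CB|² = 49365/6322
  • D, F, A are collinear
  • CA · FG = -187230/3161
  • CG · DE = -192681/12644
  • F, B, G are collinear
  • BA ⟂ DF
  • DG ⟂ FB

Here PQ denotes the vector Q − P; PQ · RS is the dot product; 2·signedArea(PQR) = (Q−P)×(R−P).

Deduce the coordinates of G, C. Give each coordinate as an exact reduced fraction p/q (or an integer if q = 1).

1. G_x = -292/29  [F, B, G are collinear ∩ DG ⟂ FB]
2. G_y = -53/29  [F, B, G are collinear ∩ DG ⟂ FB]
   → G = (-292/29, -53/29)
3. C_x = -49199/6322  [CG · DE = -192681/12644 ∩ CA · FG = -187230/3161]
4. C_y = -23641/6322  [CG · DE = -192681/12644 ∩ CA · FG = -187230/3161]
   → C = (-49199/6322, -23641/6322)

C = (-49199/6322, -23641/6322)
G = (-292/29, -53/29)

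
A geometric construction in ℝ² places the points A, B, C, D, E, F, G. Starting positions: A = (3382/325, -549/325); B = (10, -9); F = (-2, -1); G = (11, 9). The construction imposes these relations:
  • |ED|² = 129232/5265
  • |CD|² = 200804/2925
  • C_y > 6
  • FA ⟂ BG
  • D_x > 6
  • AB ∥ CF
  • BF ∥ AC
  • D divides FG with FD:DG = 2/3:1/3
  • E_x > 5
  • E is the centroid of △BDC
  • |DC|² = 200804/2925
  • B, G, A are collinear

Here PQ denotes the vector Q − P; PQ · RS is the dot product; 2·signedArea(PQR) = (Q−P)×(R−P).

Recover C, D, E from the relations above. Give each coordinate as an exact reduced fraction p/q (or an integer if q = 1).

C = (-518/325, 2051/325)
D = (20/3, 17/3)
E = (14696/2925, 2903/2925)

1. C_x = -518/325  [AB ∥ CF ∩ BF ∥ AC]
2. C_y = 2051/325  [AB ∥ CF ∩ BF ∥ AC]
   → C = (-518/325, 2051/325)
3. D_x = 20/3  [D divides FG with FD:DG = 2/3:1/3]
4. D_y = 17/3  [D divides FG with FD:DG = 2/3:1/3]
   → D = (20/3, 17/3)
5. E_x = 14696/2925  [E is the centroid of △BDC]
6. E_y = 2903/2925  [E is the centroid of △BDC]
   → E = (14696/2925, 2903/2925)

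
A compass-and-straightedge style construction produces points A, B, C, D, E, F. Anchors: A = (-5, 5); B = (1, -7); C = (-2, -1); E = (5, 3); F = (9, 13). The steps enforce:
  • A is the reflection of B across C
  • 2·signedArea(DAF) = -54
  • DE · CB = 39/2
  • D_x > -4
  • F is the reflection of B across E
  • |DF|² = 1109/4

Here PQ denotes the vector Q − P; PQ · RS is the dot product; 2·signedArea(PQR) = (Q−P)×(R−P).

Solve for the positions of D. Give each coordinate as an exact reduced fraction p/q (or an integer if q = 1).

1. D_x = -7/2  [DE · CB = 39/2 ∩ 2·signedArea(DAF) = -54]
2. D_y = 2  [DE · CB = 39/2 ∩ 2·signedArea(DAF) = -54]
   → D = (-7/2, 2)

D = (-7/2, 2)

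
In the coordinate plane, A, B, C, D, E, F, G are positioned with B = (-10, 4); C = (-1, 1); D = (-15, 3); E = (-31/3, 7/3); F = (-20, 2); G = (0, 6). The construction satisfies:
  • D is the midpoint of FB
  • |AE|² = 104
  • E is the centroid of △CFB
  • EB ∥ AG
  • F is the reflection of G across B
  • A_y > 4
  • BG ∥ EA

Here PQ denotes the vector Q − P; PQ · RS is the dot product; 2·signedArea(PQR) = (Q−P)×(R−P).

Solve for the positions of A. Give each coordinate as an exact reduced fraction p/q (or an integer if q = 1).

A = (-1/3, 13/3)

1. A_x = -1/3  [EB ∥ AG ∩ BG ∥ EA]
2. A_y = 13/3  [EB ∥ AG ∩ BG ∥ EA]
   → A = (-1/3, 13/3)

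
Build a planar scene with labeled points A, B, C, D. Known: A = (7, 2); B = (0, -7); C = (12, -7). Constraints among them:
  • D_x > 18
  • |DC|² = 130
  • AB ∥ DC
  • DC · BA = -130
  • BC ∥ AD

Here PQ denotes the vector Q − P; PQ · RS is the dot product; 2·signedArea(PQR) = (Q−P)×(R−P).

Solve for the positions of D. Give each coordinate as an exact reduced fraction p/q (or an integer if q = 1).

1. D_x = 19  [AB ∥ DC ∩ BC ∥ AD]
2. D_y = 2  [AB ∥ DC ∩ BC ∥ AD]
   → D = (19, 2)

D = (19, 2)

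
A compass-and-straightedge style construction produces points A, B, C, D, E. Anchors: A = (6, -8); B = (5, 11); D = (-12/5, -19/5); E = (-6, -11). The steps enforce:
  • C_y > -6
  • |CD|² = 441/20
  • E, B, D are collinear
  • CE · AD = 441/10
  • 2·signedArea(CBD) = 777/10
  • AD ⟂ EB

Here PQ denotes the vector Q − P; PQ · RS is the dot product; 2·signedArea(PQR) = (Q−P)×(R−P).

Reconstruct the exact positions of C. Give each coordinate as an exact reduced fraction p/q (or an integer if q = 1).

1. C_x = 9/5  [line 42/5·x + -21/5·y + -399/10 = 0 ∩ |CD|² = 441/20]
2. C_y = -59/10  [line 42/5·x + -21/5·y + -399/10 = 0 ∩ |CD|² = 441/20]
   → C = (9/5, -59/10)

C = (9/5, -59/10)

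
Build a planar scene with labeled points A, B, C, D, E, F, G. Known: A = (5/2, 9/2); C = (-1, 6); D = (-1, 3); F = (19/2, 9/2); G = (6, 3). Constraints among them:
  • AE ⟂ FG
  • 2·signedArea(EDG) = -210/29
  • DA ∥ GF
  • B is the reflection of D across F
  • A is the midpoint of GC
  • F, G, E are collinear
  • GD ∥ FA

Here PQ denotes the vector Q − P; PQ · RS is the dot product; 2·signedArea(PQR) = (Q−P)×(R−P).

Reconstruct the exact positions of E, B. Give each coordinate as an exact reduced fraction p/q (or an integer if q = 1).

B = (20, 6)
E = (104/29, 57/29)

1. E_x = 104/29  [F, G, E are collinear ∩ AE ⟂ FG]
2. E_y = 57/29  [F, G, E are collinear ∩ AE ⟂ FG]
   → E = (104/29, 57/29)
3. B_x = 20  [B is the reflection of D across F]
4. B_y = 6  [B is the reflection of D across F]
   → B = (20, 6)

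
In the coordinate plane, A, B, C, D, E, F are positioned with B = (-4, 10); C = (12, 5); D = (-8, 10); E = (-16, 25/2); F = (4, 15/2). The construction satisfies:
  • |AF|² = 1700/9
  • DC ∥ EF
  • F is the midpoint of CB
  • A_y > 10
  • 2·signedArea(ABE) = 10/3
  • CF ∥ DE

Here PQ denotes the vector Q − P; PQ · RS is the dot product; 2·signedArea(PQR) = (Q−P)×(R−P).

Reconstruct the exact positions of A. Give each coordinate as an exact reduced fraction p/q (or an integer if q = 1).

1. A_x = -28/3  [line -5/2·x + -12·y + 320/3 = 0 ∩ |AF|² = 1700/9]
2. A_y = 65/6  [line -5/2·x + -12·y + 320/3 = 0 ∩ |AF|² = 1700/9]
   → A = (-28/3, 65/6)

A = (-28/3, 65/6)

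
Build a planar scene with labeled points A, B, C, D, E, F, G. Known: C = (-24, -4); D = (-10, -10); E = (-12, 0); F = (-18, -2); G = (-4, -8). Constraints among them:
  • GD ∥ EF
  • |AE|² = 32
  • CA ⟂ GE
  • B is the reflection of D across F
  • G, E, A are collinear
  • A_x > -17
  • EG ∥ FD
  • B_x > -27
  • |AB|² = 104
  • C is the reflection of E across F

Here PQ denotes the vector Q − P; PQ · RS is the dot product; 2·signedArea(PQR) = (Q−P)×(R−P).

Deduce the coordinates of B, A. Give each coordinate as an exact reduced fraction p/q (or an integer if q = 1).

A = (-16, 4)
B = (-26, 6)

1. B_x = -26  [B is the reflection of D across F]
2. B_y = 6  [B is the reflection of D across F]
   → B = (-26, 6)
3. A_x = -16  [G, E, A are collinear ∩ CA ⟂ GE]
4. A_y = 4  [G, E, A are collinear ∩ CA ⟂ GE]
   → A = (-16, 4)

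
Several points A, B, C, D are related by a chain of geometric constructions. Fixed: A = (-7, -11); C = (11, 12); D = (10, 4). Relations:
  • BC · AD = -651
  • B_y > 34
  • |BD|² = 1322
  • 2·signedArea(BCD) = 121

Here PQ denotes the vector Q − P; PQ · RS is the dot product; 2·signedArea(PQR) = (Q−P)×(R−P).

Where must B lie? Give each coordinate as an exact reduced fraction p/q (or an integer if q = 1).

1. B_x = 29  [2·signedArea(BCD) = 121 ∩ BC · AD = -651]
2. B_y = 35  [2·signedArea(BCD) = 121 ∩ BC · AD = -651]
   → B = (29, 35)

B = (29, 35)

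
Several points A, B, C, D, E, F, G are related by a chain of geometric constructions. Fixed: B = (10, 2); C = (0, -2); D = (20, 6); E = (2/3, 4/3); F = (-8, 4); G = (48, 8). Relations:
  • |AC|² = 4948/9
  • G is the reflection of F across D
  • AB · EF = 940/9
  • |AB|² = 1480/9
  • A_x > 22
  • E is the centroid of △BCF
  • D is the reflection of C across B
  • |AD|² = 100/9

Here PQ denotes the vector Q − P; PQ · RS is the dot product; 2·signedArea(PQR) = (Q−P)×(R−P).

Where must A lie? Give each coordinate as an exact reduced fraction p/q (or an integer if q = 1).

A = (68/3, 4)

1. A_x = 68/3  [line 26/3·x + -8/3·y + -1672/9 = 0 ∩ |AB|² = 1480/9]
2. A_y = 4  [line 26/3·x + -8/3·y + -1672/9 = 0 ∩ |AB|² = 1480/9]
   → A = (68/3, 4)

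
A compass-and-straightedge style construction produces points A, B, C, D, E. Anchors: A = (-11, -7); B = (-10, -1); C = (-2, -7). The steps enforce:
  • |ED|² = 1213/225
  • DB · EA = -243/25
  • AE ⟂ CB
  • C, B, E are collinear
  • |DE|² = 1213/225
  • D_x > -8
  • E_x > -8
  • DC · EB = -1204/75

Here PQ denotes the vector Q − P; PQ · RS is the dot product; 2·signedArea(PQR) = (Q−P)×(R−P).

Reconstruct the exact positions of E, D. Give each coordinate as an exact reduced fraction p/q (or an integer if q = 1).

D = (-23/3, -5)
E = (-194/25, -67/25)

1. E_x = -194/25  [C, B, E are collinear ∩ AE ⟂ CB]
2. E_y = -67/25  [C, B, E are collinear ∩ AE ⟂ CB]
   → E = (-194/25, -67/25)
3. D_x = -23/3  [DC · EB = -1204/75 ∩ DB · EA = -243/25]
4. D_y = -5  [DC · EB = -1204/75 ∩ DB · EA = -243/25]
   → D = (-23/3, -5)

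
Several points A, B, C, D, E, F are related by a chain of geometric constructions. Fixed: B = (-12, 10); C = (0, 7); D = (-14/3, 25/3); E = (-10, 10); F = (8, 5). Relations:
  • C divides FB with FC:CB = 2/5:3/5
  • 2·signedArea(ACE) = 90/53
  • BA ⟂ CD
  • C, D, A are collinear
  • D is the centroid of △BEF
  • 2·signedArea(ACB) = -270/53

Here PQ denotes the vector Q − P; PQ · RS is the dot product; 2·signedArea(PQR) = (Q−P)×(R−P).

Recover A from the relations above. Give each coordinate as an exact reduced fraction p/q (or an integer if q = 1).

1. A_x = -630/53  [C, D, A are collinear ∩ BA ⟂ CD]
2. A_y = 551/53  [C, D, A are collinear ∩ BA ⟂ CD]
   → A = (-630/53, 551/53)

A = (-630/53, 551/53)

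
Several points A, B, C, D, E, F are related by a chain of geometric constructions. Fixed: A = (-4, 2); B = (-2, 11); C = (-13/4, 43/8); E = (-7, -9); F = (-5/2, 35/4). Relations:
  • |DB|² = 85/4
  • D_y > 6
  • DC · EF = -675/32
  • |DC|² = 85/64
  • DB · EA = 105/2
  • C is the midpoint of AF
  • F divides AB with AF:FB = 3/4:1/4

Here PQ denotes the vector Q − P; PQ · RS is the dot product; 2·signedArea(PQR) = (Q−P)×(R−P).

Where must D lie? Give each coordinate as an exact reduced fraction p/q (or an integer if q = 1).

D = (-3, 13/2)

1. D_x = -3  [DB · EA = 105/2 ∩ DC · EF = -675/32]
2. D_y = 13/2  [DB · EA = 105/2 ∩ DC · EF = -675/32]
   → D = (-3, 13/2)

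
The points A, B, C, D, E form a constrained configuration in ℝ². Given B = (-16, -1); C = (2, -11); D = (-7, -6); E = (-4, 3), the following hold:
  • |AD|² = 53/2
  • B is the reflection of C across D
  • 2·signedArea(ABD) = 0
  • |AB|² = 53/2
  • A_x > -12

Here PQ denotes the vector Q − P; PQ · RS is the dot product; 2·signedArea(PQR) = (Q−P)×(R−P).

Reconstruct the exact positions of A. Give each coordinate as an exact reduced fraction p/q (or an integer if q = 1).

A = (-23/2, -7/2)

1. A_x = -23/2  [line 5·x + 9·y + 89 = 0 ∩ |AB|² = 53/2]
2. A_y = -7/2  [line 5·x + 9·y + 89 = 0 ∩ |AB|² = 53/2]
   → A = (-23/2, -7/2)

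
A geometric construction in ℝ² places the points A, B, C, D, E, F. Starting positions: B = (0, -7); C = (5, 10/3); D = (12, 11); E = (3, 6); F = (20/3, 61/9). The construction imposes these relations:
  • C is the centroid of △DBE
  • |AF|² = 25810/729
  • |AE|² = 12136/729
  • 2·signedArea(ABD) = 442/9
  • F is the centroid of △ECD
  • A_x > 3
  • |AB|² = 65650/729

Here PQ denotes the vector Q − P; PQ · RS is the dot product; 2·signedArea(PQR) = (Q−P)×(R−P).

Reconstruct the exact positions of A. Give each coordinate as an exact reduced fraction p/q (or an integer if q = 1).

A = (29/9, 52/27)

1. A_x = 29/9  [line -18·x + 12·y + 314/9 = 0 ∩ |AB|² = 65650/729]
2. A_y = 52/27  [line -18·x + 12·y + 314/9 = 0 ∩ |AB|² = 65650/729]
   → A = (29/9, 52/27)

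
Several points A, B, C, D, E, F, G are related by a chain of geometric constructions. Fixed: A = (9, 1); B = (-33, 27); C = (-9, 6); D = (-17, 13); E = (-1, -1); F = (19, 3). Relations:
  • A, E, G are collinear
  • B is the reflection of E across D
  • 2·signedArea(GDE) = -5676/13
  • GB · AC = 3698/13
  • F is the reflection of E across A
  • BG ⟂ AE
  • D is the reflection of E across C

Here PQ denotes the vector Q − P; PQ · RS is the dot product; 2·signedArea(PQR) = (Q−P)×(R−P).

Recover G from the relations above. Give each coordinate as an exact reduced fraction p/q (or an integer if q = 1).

G = (-343/13, -79/13)

1. G_x = -343/13  [A, E, G are collinear ∩ BG ⟂ AE]
2. G_y = -79/13  [A, E, G are collinear ∩ BG ⟂ AE]
   → G = (-343/13, -79/13)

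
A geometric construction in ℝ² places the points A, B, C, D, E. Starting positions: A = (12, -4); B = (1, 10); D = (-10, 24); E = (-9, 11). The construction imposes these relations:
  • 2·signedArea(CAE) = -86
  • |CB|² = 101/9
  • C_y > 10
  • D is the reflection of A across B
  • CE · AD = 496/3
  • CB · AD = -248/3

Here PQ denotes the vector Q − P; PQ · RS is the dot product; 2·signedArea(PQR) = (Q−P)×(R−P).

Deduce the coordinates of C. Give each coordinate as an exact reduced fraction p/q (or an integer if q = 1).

1. C_x = -7/3  [2·signedArea(CAE) = -86 ∩ CB · AD = -248/3]
2. C_y = 31/3  [2·signedArea(CAE) = -86 ∩ CB · AD = -248/3]
   → C = (-7/3, 31/3)

C = (-7/3, 31/3)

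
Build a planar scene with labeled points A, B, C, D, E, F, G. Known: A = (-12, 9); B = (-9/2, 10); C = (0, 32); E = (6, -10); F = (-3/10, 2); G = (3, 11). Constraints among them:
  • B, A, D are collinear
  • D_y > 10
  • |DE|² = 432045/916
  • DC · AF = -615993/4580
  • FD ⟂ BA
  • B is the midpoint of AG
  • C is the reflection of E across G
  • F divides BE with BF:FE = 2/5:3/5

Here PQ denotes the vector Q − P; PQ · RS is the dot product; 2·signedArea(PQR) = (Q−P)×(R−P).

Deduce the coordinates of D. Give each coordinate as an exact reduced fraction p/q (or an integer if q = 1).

D = (-651/458, 2384/229)

1. D_x = -651/458  [B, A, D are collinear ∩ FD ⟂ BA]
2. D_y = 2384/229  [B, A, D are collinear ∩ FD ⟂ BA]
   → D = (-651/458, 2384/229)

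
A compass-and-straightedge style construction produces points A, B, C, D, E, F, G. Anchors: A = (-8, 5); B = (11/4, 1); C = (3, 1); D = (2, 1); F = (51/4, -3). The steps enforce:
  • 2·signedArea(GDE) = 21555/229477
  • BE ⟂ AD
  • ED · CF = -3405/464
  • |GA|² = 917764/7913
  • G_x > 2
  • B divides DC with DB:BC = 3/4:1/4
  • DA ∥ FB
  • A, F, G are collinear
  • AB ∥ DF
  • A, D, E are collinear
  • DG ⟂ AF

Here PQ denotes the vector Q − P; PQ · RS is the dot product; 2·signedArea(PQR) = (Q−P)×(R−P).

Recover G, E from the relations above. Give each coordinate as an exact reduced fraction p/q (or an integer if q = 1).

1. G_x = 16210/7913  [A, F, G are collinear ∩ DG ⟂ AF]
2. G_y = 8909/7913  [A, F, G are collinear ∩ DG ⟂ AF]
   → G = (16210/7913, 8909/7913)
3. E_x = 307/116  [A, D, E are collinear ∩ BE ⟂ AD]
4. E_y = 43/58  [A, D, E are collinear ∩ BE ⟂ AD]
   → E = (307/116, 43/58)

E = (307/116, 43/58)
G = (16210/7913, 8909/7913)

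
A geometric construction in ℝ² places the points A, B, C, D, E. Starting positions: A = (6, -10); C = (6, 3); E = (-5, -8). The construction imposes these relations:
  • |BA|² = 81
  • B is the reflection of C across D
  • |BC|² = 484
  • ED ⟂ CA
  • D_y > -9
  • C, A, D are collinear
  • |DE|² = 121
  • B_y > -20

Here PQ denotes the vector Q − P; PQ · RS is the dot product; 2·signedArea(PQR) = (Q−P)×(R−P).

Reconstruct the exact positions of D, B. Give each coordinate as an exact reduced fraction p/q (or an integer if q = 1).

1. D_x = 6  [C, A, D are collinear ∩ ED ⟂ CA]
2. D_y = -8  [C, A, D are collinear ∩ ED ⟂ CA]
   → D = (6, -8)
3. B_x = 6  [B is the reflection of C across D]
4. B_y = -19  [B is the reflection of C across D]
   → B = (6, -19)

B = (6, -19)
D = (6, -8)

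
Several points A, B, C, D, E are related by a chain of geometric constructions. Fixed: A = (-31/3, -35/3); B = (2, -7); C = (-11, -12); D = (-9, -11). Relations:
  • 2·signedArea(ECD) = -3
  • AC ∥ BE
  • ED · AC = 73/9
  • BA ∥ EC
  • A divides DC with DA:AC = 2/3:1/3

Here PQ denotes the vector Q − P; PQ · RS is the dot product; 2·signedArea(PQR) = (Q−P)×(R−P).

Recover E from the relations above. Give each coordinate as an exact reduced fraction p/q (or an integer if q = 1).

1. E_x = 4/3  [BA ∥ EC ∩ AC ∥ BE]
2. E_y = -22/3  [BA ∥ EC ∩ AC ∥ BE]
   → E = (4/3, -22/3)

E = (4/3, -22/3)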